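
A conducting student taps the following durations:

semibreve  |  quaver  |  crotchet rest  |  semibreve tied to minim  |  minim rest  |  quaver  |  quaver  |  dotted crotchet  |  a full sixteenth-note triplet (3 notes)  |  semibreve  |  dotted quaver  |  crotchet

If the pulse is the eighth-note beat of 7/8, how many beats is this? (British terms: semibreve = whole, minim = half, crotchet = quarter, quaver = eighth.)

One eighth-note beat = 2 sixteenth notes.
Convert each value to sixteenth notes: semibreve = 16; quaver = 2; crotchet rest = 4; semibreve tied to minim (semibreve + minim) = 24; minim rest = 8; quaver = 2; quaver = 2; dotted crotchet = 6; a full sixteenth-note triplet (3 notes) (three triplet sixteenths span one eighth) = 2; semibreve = 16; dotted quaver = 3; crotchet = 4.
Total: 16 + 2 + 4 + 24 + 8 + 2 + 2 + 6 + 2 + 16 + 3 + 4 = 89.
89 ÷ 2 = 44.5 beats.

44.5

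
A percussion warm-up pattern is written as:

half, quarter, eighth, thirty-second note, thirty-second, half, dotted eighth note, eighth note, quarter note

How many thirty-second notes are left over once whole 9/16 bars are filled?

10

One bar of 9/16 = 18 thirty-second notes.
Working in thirty-second notes: half = 16; quarter = 8; eighth = 4; thirty-second note = 1; thirty-second = 1; half = 16; dotted eighth note = 6; eighth note = 4; quarter note = 8.
Total: 16 + 8 + 4 + 1 + 1 + 16 + 6 + 4 + 8 = 64.
64 ÷ 18 = 3 complete bars with 10 thirty-second notes remaining.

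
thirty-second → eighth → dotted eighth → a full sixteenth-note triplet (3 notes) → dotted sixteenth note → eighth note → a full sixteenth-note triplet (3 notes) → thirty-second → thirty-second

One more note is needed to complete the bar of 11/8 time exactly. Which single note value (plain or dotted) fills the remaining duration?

The bar of 11/8 = 44 thirty-second notes.
Working in thirty-second notes: thirty-second = 1; eighth = 4; dotted eighth = 6; a full sixteenth-note triplet (3 notes) (three triplet sixteenths span one eighth) = 4; dotted sixteenth note = 3; eighth note = 4; a full sixteenth-note triplet (3 notes) (three triplet sixteenths span one eighth) = 4; thirty-second = 1; thirty-second = 1.
Total: 1 + 4 + 6 + 4 + 3 + 4 + 4 + 1 + 1 = 28.
Remaining: 44 − 28 = 16 thirty-second notes, which is a half note.

half note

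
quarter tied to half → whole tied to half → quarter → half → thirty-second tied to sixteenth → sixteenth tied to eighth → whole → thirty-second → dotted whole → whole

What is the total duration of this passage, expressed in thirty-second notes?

Each duration in thirty-second notes: quarter tied to half (quarter + half) = 24; whole tied to half (whole + half) = 48; quarter = 8; half = 16; thirty-second tied to sixteenth (thirty-second + sixteenth) = 3; sixteenth tied to eighth (sixteenth + eighth) = 6; whole = 32; thirty-second = 1; dotted whole = 48; whole = 32.
Adding: 24 + 48 + 8 + 16 + 3 + 6 + 32 + 1 + 48 + 32 = 218 thirty-second notes.

218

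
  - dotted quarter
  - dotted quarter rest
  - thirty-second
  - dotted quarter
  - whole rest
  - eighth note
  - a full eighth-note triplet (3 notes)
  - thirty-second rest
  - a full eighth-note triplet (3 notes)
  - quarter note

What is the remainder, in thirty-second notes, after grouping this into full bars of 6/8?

2

One bar of 6/8 = 24 thirty-second notes.
In thirty-second notes: dotted quarter = 12; dotted quarter rest = 12; thirty-second = 1; dotted quarter = 12; whole rest = 32; eighth note = 4; a full eighth-note triplet (3 notes) (three triplet eighths span one quarter) = 8; thirty-second rest = 1; a full eighth-note triplet (3 notes) (three triplet eighths span one quarter) = 8; quarter note = 8.
Total: 12 + 12 + 1 + 12 + 32 + 4 + 8 + 1 + 8 + 8 = 98.
98 ÷ 24 = 4 complete bars with 2 thirty-second notes remaining.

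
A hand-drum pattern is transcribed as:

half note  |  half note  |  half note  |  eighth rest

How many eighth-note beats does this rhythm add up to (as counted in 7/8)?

One eighth-note beat = 2 sixteenth notes.
Working in sixteenth notes: half note = 8; half note = 8; half note = 8; eighth rest = 2.
Adding: 8 + 8 + 8 + 2 = 26.
26 ÷ 2 = 13 beats.

13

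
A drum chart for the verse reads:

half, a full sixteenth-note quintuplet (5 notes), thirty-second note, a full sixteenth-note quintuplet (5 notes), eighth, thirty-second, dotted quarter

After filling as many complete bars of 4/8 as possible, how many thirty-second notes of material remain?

2

One bar of 4/8 = 16 thirty-second notes.
Working in thirty-second notes: half = 16; a full sixteenth-note quintuplet (5 notes) (five quintuplet sixteenths span one quarter) = 8; thirty-second note = 1; a full sixteenth-note quintuplet (5 notes) (five quintuplet sixteenths span one quarter) = 8; eighth = 4; thirty-second = 1; dotted quarter = 12.
Sum: 16 + 8 + 1 + 8 + 4 + 1 + 12 = 50.
50 ÷ 16 = 3 complete bars with 2 thirty-second notes remaining.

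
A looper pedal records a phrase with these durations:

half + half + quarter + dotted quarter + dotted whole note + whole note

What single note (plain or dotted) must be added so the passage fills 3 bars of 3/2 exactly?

dotted quarter note

3 bars of 3/2 = 36 eighth notes.
Convert each value to eighth notes: half = 4; half = 4; quarter = 2; dotted quarter = 3; dotted whole note = 12; whole note = 8.
Total: 4 + 4 + 2 + 3 + 12 + 8 = 33.
Remaining: 36 − 33 = 3 eighth notes, which is a dotted quarter note.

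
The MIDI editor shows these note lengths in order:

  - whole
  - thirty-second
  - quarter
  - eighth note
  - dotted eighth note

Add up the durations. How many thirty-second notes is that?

Working in thirty-second notes: whole = 32; thirty-second = 1; quarter = 8; eighth note = 4; dotted eighth note = 6.
Altogether 32 + 1 + 8 + 4 + 6 = 51 thirty-second notes.

51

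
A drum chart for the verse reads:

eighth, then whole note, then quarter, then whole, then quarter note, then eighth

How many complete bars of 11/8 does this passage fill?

2

One bar of 11/8 = 11 eighth notes.
Express everything in eighth notes: eighth = 1; whole note = 8; quarter = 2; whole = 8; quarter note = 2; eighth = 1.
Sum: 1 + 8 + 2 + 8 + 2 + 1 = 22.
22 ÷ 11 = 2 complete bars with 0 left over.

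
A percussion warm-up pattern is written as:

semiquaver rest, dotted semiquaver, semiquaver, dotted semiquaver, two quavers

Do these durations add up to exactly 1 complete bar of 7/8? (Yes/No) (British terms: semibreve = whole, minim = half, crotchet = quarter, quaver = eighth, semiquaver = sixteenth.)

No

One bar of 7/8 = 28 thirty-second notes.
In thirty-second notes: semiquaver rest = 2; dotted semiquaver = 3; semiquaver = 2; dotted semiquaver = 3; quaver = 4; quaver = 4.
Altogether 2 + 3 + 2 + 3 + 4 + 4 = 18.
18 falls short of 28, so the answer is No.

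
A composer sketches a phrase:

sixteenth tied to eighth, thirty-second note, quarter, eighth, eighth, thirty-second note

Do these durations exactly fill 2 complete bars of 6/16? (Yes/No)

Yes

One bar of 6/16 = 12 thirty-second notes, so 2 bars = 24.
Each duration in thirty-second notes: sixteenth tied to eighth (sixteenth + eighth) = 6; thirty-second note = 1; quarter = 8; eighth = 4; eighth = 4; thirty-second note = 1.
Total: 6 + 1 + 8 + 4 + 4 + 1 = 24.
24 equals 24, so the answer is Yes.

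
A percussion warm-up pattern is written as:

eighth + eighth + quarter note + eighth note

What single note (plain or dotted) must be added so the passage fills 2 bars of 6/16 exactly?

2 bars of 6/16 = 6 eighth notes.
Working in eighth notes: eighth = 1; eighth = 1; quarter note = 2; eighth note = 1.
Sum: 1 + 1 + 2 + 1 = 5.
Remaining: 6 − 5 = 1 eighth note, which is a eighth note.

eighth note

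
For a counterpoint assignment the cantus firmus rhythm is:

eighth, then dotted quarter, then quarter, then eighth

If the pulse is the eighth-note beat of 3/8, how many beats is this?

7

One eighth-note beat = 2 sixteenth notes.
Each duration in sixteenth notes: eighth = 2; dotted quarter = 6; quarter = 4; eighth = 2.
Sum: 2 + 6 + 4 + 2 = 14.
14 ÷ 2 = 7 beats.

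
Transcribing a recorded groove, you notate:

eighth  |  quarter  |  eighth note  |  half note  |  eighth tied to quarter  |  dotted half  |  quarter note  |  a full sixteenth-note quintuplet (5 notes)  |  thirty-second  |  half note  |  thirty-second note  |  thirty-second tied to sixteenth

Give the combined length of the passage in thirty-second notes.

105

In thirty-second notes: eighth = 4; quarter = 8; eighth note = 4; half note = 16; eighth tied to quarter (eighth + quarter) = 12; dotted half = 24; quarter note = 8; a full sixteenth-note quintuplet (5 notes) (five quintuplet sixteenths span one quarter) = 8; thirty-second = 1; half note = 16; thirty-second note = 1; thirty-second tied to sixteenth (thirty-second + sixteenth) = 3.
Sum: 4 + 8 + 4 + 16 + 12 + 24 + 8 + 8 + 1 + 16 + 1 + 3 = 105 thirty-second notes.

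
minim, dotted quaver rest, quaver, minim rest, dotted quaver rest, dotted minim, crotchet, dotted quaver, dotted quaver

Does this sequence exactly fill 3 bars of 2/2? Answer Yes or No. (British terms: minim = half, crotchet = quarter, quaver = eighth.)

No

One bar of 2/2 = 16 sixteenth notes, so 3 bars = 48.
Convert each value to sixteenth notes: minim = 8; dotted quaver rest = 3; quaver = 2; minim rest = 8; dotted quaver rest = 3; dotted minim = 12; crotchet = 4; dotted quaver = 3; dotted quaver = 3.
Total: 8 + 3 + 2 + 8 + 3 + 12 + 4 + 3 + 3 = 46.
46 falls short of 48, so the answer is No.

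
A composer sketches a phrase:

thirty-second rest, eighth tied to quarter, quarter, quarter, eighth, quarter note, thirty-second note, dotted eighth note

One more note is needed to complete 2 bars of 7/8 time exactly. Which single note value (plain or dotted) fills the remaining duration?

2 bars of 7/8 = 56 thirty-second notes.
Convert each value to thirty-second notes: thirty-second rest = 1; eighth tied to quarter (eighth + quarter) = 12; quarter = 8; quarter = 8; eighth = 4; quarter note = 8; thirty-second note = 1; dotted eighth note = 6.
Total: 1 + 12 + 8 + 8 + 4 + 8 + 1 + 6 = 48.
Remaining: 56 − 48 = 8 thirty-second notes, which is a quarter note.

quarter note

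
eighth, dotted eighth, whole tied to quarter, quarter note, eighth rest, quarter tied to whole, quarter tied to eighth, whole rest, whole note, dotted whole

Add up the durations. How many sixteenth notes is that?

113

In sixteenth notes: eighth = 2; dotted eighth = 3; whole tied to quarter (whole + quarter) = 20; quarter note = 4; eighth rest = 2; quarter tied to whole (quarter + whole) = 20; quarter tied to eighth (quarter + eighth) = 6; whole rest = 16; whole note = 16; dotted whole = 24.
Sum: 2 + 3 + 20 + 4 + 2 + 20 + 6 + 16 + 16 + 24 = 113 sixteenth notes.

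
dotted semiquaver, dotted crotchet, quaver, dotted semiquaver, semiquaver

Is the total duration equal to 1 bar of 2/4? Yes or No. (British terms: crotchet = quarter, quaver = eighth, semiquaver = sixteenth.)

One bar of 2/4 = 16 thirty-second notes.
In thirty-second notes: dotted semiquaver = 3; dotted crotchet = 12; quaver = 4; dotted semiquaver = 3; semiquaver = 2.
Adding: 3 + 12 + 4 + 3 + 2 = 24.
24 exceeds 16, so the answer is No.

No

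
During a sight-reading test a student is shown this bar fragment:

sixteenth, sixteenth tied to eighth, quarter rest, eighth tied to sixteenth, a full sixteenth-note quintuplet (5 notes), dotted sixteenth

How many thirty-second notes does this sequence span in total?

33

Each duration in thirty-second notes: sixteenth = 2; sixteenth tied to eighth (sixteenth + eighth) = 6; quarter rest = 8; eighth tied to sixteenth (eighth + sixteenth) = 6; a full sixteenth-note quintuplet (5 notes) (five quintuplet sixteenths span one quarter) = 8; dotted sixteenth = 3.
Total: 2 + 6 + 8 + 6 + 8 + 3 = 33 thirty-second notes.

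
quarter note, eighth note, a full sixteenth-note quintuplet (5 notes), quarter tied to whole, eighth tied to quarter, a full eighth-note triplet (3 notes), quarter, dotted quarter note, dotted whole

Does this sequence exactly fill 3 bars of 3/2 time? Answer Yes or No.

No

One bar of 3/2 = 12 eighth notes, so 3 bars = 36.
Express everything in eighth notes: quarter note = 2; eighth note = 1; a full sixteenth-note quintuplet (5 notes) (five quintuplet sixteenths span one quarter) = 2; quarter tied to whole (quarter + whole) = 10; eighth tied to quarter (eighth + quarter) = 3; a full eighth-note triplet (3 notes) (three triplet eighths span one quarter) = 2; quarter = 2; dotted quarter note = 3; dotted whole = 12.
Altogether 2 + 1 + 2 + 10 + 3 + 2 + 2 + 3 + 12 = 37.
37 exceeds 36, so the answer is No.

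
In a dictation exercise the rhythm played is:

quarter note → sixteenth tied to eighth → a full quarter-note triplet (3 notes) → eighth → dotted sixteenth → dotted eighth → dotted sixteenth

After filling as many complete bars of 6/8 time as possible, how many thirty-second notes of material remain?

22

One bar of 6/8 = 24 thirty-second notes.
Convert each value to thirty-second notes: quarter note = 8; sixteenth tied to eighth (sixteenth + eighth) = 6; a full quarter-note triplet (3 notes) (three triplet quarters span one half) = 16; eighth = 4; dotted sixteenth = 3; dotted eighth = 6; dotted sixteenth = 3.
Total: 8 + 6 + 16 + 4 + 3 + 6 + 3 = 46.
46 ÷ 24 = 1 complete bar with 22 thirty-second notes remaining.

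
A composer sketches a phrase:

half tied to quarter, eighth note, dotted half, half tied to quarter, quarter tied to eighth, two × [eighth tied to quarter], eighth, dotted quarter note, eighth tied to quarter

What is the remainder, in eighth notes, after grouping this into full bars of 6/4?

One bar of 6/4 = 12 eighth notes.
Convert each value to eighth notes: half tied to quarter (half + quarter) = 6; eighth note = 1; dotted half = 6; half tied to quarter (half + quarter) = 6; quarter tied to eighth (quarter + eighth) = 3; eighth tied to quarter (eighth + quarter) = 3; eighth tied to quarter (eighth + quarter) = 3; eighth = 1; dotted quarter note = 3; eighth tied to quarter (eighth + quarter) = 3.
Sum: 6 + 1 + 6 + 6 + 3 + 3 + 3 + 1 + 3 + 3 = 35.
35 ÷ 12 = 2 complete bars with 11 eighth notes remaining.

11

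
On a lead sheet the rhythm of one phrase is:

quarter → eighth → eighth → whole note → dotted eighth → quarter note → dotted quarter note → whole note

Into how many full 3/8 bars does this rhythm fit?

8

One bar of 3/8 = 6 sixteenth notes.
Convert each value to sixteenth notes: quarter = 4; eighth = 2; eighth = 2; whole note = 16; dotted eighth = 3; quarter note = 4; dotted quarter note = 6; whole note = 16.
Altogether 4 + 2 + 2 + 16 + 3 + 4 + 6 + 16 = 53.
53 ÷ 6 = 8 complete bars with 5 left over.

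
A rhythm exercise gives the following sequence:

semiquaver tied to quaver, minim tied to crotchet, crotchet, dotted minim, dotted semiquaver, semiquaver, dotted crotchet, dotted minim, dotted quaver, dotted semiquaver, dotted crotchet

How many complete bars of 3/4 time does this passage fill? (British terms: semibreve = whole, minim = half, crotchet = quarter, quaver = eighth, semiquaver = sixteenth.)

One bar of 3/4 = 24 thirty-second notes.
Convert each value to thirty-second notes: semiquaver tied to quaver (semiquaver + quaver) = 6; minim tied to crotchet (minim + crotchet) = 24; crotchet = 8; dotted minim = 24; dotted semiquaver = 3; semiquaver = 2; dotted crotchet = 12; dotted minim = 24; dotted quaver = 6; dotted semiquaver = 3; dotted crotchet = 12.
Sum: 6 + 24 + 8 + 24 + 3 + 2 + 12 + 24 + 6 + 3 + 12 = 124.
124 ÷ 24 = 5 complete bars with 4 left over.

5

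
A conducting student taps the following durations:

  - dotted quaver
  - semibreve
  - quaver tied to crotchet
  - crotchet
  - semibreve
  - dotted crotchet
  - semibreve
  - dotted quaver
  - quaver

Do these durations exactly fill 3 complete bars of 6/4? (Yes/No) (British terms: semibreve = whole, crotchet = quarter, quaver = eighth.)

One bar of 6/4 = 24 sixteenth notes, so 3 bars = 72.
In sixteenth notes: dotted quaver = 3; semibreve = 16; quaver tied to crotchet (quaver + crotchet) = 6; crotchet = 4; semibreve = 16; dotted crotchet = 6; semibreve = 16; dotted quaver = 3; quaver = 2.
Adding: 3 + 16 + 6 + 4 + 16 + 6 + 16 + 3 + 2 = 72.
72 equals 72, so the answer is Yes.

Yes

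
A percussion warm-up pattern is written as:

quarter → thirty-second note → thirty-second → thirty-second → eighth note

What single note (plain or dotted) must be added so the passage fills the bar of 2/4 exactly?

thirty-second note

The bar of 2/4 = 16 thirty-second notes.
Working in thirty-second notes: quarter = 8; thirty-second note = 1; thirty-second = 1; thirty-second = 1; eighth note = 4.
Adding: 8 + 1 + 1 + 1 + 4 = 15.
Remaining: 16 − 15 = 1 thirty-second note, which is a thirty-second note.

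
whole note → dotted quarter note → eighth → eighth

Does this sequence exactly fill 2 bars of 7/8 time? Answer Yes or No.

One bar of 7/8 = 7 eighth notes, so 2 bars = 14.
Each duration in eighth notes: whole note = 8; dotted quarter note = 3; eighth = 1; eighth = 1.
Total: 8 + 3 + 1 + 1 = 13.
13 falls short of 14, so the answer is No.

No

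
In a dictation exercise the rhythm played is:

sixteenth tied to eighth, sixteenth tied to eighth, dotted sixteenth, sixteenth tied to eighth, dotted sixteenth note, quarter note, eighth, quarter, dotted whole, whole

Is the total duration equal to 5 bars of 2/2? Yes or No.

No

One bar of 2/2 = 32 thirty-second notes, so 5 bars = 160.
In thirty-second notes: sixteenth tied to eighth (sixteenth + eighth) = 6; sixteenth tied to eighth (sixteenth + eighth) = 6; dotted sixteenth = 3; sixteenth tied to eighth (sixteenth + eighth) = 6; dotted sixteenth note = 3; quarter note = 8; eighth = 4; quarter = 8; dotted whole = 48; whole = 32.
Altogether 6 + 6 + 3 + 6 + 3 + 8 + 4 + 8 + 48 + 32 = 124.
124 falls short of 160, so the answer is No.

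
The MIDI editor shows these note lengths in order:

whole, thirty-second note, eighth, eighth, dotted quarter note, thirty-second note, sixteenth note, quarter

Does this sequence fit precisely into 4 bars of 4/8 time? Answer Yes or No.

One bar of 4/8 = 16 thirty-second notes, so 4 bars = 64.
Each duration in thirty-second notes: whole = 32; thirty-second note = 1; eighth = 4; eighth = 4; dotted quarter note = 12; thirty-second note = 1; sixteenth note = 2; quarter = 8.
Adding: 32 + 1 + 4 + 4 + 12 + 1 + 2 + 8 = 64.
64 equals 64, so the answer is Yes.

Yes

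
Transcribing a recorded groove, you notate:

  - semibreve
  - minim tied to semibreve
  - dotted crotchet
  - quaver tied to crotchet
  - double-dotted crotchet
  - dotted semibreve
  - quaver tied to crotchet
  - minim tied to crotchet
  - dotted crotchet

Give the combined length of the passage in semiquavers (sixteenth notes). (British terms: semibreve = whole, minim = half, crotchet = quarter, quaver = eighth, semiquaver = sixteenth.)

Each duration in sixteenth notes: semibreve = 16; minim tied to semibreve (minim + semibreve) = 24; dotted crotchet = 6; quaver tied to crotchet (quaver + crotchet) = 6; double-dotted crotchet = 7; dotted semibreve = 24; quaver tied to crotchet (quaver + crotchet) = 6; minim tied to crotchet (minim + crotchet) = 12; dotted crotchet = 6.
Adding: 16 + 24 + 6 + 6 + 7 + 24 + 6 + 12 + 6 = 107 sixteenth notes.

107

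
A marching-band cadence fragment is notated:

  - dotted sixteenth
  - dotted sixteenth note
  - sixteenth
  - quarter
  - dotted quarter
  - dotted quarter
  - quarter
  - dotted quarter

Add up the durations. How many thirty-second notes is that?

60

Working in thirty-second notes: dotted sixteenth = 3; dotted sixteenth note = 3; sixteenth = 2; quarter = 8; dotted quarter = 12; dotted quarter = 12; quarter = 8; dotted quarter = 12.
Altogether 3 + 3 + 2 + 8 + 12 + 12 + 8 + 12 = 60 thirty-second notes.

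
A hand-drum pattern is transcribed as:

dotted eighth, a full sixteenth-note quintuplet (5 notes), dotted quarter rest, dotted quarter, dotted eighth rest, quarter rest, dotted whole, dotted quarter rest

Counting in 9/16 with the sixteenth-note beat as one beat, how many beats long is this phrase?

One sixteenth-note beat = 2 thirty-second notes.
Each duration in thirty-second notes: dotted eighth = 6; a full sixteenth-note quintuplet (5 notes) (five quintuplet sixteenths span one quarter) = 8; dotted quarter rest = 12; dotted quarter = 12; dotted eighth rest = 6; quarter rest = 8; dotted whole = 48; dotted quarter rest = 12.
Sum: 6 + 8 + 12 + 12 + 6 + 8 + 48 + 12 = 112.
112 ÷ 2 = 56 beats.

56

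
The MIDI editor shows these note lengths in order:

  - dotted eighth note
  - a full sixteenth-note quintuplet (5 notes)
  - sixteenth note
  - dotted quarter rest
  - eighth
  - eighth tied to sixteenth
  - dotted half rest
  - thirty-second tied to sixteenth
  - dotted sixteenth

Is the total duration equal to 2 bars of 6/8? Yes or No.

One bar of 6/8 = 24 thirty-second notes, so 2 bars = 48.
Working in thirty-second notes: dotted eighth note = 6; a full sixteenth-note quintuplet (5 notes) (five quintuplet sixteenths span one quarter) = 8; sixteenth note = 2; dotted quarter rest = 12; eighth = 4; eighth tied to sixteenth (eighth + sixteenth) = 6; dotted half rest = 24; thirty-second tied to sixteenth (thirty-second + sixteenth) = 3; dotted sixteenth = 3.
Sum: 6 + 8 + 2 + 12 + 4 + 6 + 24 + 3 + 3 = 68.
68 exceeds 48, so the answer is No.

No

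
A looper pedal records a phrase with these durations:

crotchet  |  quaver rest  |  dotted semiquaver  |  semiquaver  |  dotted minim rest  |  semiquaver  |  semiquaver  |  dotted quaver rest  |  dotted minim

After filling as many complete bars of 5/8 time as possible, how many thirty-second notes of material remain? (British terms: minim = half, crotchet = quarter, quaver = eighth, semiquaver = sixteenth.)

One bar of 5/8 = 20 thirty-second notes.
Working in thirty-second notes: crotchet = 8; quaver rest = 4; dotted semiquaver = 3; semiquaver = 2; dotted minim rest = 24; semiquaver = 2; semiquaver = 2; dotted quaver rest = 6; dotted minim = 24.
Sum: 8 + 4 + 3 + 2 + 24 + 2 + 2 + 6 + 24 = 75.
75 ÷ 20 = 3 complete bars with 15 thirty-second notes remaining.

15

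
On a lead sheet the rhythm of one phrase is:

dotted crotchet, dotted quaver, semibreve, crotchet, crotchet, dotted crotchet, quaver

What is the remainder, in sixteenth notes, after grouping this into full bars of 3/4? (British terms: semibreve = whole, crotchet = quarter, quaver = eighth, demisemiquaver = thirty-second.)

One bar of 3/4 = 12 sixteenth notes.
Working in sixteenth notes: dotted crotchet = 6; dotted quaver = 3; semibreve = 16; crotchet = 4; crotchet = 4; dotted crotchet = 6; quaver = 2.
Sum: 6 + 3 + 16 + 4 + 4 + 6 + 2 = 41.
41 ÷ 12 = 3 complete bars with 5 sixteenth notes remaining.

5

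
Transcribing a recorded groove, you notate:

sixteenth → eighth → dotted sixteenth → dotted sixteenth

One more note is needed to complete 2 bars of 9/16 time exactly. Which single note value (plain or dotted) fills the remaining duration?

dotted half note

2 bars of 9/16 = 36 thirty-second notes.
Working in thirty-second notes: sixteenth = 2; eighth = 4; dotted sixteenth = 3; dotted sixteenth = 3.
Sum: 2 + 4 + 3 + 3 = 12.
Remaining: 36 − 12 = 24 thirty-second notes, which is a dotted half note.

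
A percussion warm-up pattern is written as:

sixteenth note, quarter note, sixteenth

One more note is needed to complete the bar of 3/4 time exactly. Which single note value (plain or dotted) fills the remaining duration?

dotted quarter note

The bar of 3/4 = 12 sixteenth notes.
Each duration in sixteenth notes: sixteenth note = 1; quarter note = 4; sixteenth = 1.
Adding: 1 + 4 + 1 = 6.
Remaining: 12 − 6 = 6 sixteenth notes, which is a dotted quarter note.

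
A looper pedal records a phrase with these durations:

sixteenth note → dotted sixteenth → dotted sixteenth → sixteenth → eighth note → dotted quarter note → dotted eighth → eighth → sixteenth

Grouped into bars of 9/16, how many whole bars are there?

One bar of 9/16 = 18 thirty-second notes.
Working in thirty-second notes: sixteenth note = 2; dotted sixteenth = 3; dotted sixteenth = 3; sixteenth = 2; eighth note = 4; dotted quarter note = 12; dotted eighth = 6; eighth = 4; sixteenth = 2.
Adding: 2 + 3 + 3 + 2 + 4 + 12 + 6 + 4 + 2 = 38.
38 ÷ 18 = 2 complete bars with 2 left over.

2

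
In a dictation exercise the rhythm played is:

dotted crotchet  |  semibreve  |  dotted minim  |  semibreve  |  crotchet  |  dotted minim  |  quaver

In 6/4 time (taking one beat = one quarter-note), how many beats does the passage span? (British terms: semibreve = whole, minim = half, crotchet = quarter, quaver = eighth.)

One quarter-note beat = 2 eighth notes.
Working in eighth notes: dotted crotchet = 3; semibreve = 8; dotted minim = 6; semibreve = 8; crotchet = 2; dotted minim = 6; quaver = 1.
Sum: 3 + 8 + 6 + 8 + 2 + 6 + 1 = 34.
34 ÷ 2 = 17 beats.

17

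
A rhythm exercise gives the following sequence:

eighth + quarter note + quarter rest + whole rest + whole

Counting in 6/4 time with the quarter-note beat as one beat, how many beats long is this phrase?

10.5

One quarter-note beat = 2 eighth notes.
In eighth notes: eighth = 1; quarter note = 2; quarter rest = 2; whole rest = 8; whole = 8.
Total: 1 + 2 + 2 + 8 + 8 = 21.
21 ÷ 2 = 10.5 beats.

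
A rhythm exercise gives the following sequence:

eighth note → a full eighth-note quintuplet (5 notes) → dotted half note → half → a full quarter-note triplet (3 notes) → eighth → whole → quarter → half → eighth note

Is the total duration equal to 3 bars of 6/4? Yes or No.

One bar of 6/4 = 12 eighth notes, so 3 bars = 36.
Each duration in eighth notes: eighth note = 1; a full eighth-note quintuplet (5 notes) (five quintuplet eighths span one half) = 4; dotted half note = 6; half = 4; a full quarter-note triplet (3 notes) (three triplet quarters span one half) = 4; eighth = 1; whole = 8; quarter = 2; half = 4; eighth note = 1.
Total: 1 + 4 + 6 + 4 + 4 + 1 + 8 + 2 + 4 + 1 = 35.
35 falls short of 36, so the answer is No.

No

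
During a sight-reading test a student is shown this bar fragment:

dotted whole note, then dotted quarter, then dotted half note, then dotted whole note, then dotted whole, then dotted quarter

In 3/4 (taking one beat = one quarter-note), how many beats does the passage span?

One quarter-note beat = 2 eighth notes.
Express everything in eighth notes: dotted whole note = 12; dotted quarter = 3; dotted half note = 6; dotted whole note = 12; dotted whole = 12; dotted quarter = 3.
Adding: 12 + 3 + 6 + 12 + 12 + 3 = 48.
48 ÷ 2 = 24 beats.

24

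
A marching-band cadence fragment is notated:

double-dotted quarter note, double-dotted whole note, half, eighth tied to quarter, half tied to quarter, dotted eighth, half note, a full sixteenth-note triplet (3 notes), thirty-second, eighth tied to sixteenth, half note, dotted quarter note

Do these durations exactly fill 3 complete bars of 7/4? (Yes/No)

One bar of 7/4 = 56 thirty-second notes, so 3 bars = 168.
Working in thirty-second notes: double-dotted quarter note = 14; double-dotted whole note = 56; half = 16; eighth tied to quarter (eighth + quarter) = 12; half tied to quarter (half + quarter) = 24; dotted eighth = 6; half note = 16; a full sixteenth-note triplet (3 notes) (three triplet sixteenths span one eighth) = 4; thirty-second = 1; eighth tied to sixteenth (eighth + sixteenth) = 6; half note = 16; dotted quarter note = 12.
Total: 14 + 56 + 16 + 12 + 24 + 6 + 16 + 4 + 1 + 6 + 16 + 12 = 183.
183 exceeds 168, so the answer is No.

No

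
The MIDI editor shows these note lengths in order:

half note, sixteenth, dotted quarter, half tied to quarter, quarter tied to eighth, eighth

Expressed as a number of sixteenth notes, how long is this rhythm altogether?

Convert each value to sixteenth notes: half note = 8; sixteenth = 1; dotted quarter = 6; half tied to quarter (half + quarter) = 12; quarter tied to eighth (quarter + eighth) = 6; eighth = 2.
Total: 8 + 1 + 6 + 12 + 6 + 2 = 35 sixteenth notes.

35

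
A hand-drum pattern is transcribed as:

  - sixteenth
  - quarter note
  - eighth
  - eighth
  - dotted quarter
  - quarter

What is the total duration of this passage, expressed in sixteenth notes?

19

Convert each value to sixteenth notes: sixteenth = 1; quarter note = 4; eighth = 2; eighth = 2; dotted quarter = 6; quarter = 4.
Adding: 1 + 4 + 2 + 2 + 6 + 4 = 19 sixteenth notes.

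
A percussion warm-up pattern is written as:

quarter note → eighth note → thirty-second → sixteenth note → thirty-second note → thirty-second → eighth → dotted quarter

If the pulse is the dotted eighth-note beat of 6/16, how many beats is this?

5.5

One dotted eighth-note beat = 6 thirty-second notes.
Working in thirty-second notes: quarter note = 8; eighth note = 4; thirty-second = 1; sixteenth note = 2; thirty-second note = 1; thirty-second = 1; eighth = 4; dotted quarter = 12.
Total: 8 + 4 + 1 + 2 + 1 + 1 + 4 + 12 = 33.
33 ÷ 6 = 5.5 beats.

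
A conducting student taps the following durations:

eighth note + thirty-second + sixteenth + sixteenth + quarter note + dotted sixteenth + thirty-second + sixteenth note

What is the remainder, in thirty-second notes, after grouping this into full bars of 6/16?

11

One bar of 6/16 = 12 thirty-second notes.
Convert each value to thirty-second notes: eighth note = 4; thirty-second = 1; sixteenth = 2; sixteenth = 2; quarter note = 8; dotted sixteenth = 3; thirty-second = 1; sixteenth note = 2.
Altogether 4 + 1 + 2 + 2 + 8 + 3 + 1 + 2 = 23.
23 ÷ 12 = 1 complete bar with 11 thirty-second notes remaining.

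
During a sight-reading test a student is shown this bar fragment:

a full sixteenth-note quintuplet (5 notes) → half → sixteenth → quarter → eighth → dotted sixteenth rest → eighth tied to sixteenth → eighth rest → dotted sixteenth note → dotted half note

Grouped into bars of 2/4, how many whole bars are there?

4

One bar of 2/4 = 16 thirty-second notes.
In thirty-second notes: a full sixteenth-note quintuplet (5 notes) (five quintuplet sixteenths span one quarter) = 8; half = 16; sixteenth = 2; quarter = 8; eighth = 4; dotted sixteenth rest = 3; eighth tied to sixteenth (eighth + sixteenth) = 6; eighth rest = 4; dotted sixteenth note = 3; dotted half note = 24.
Sum: 8 + 16 + 2 + 8 + 4 + 3 + 6 + 4 + 3 + 24 = 78.
78 ÷ 16 = 4 complete bars with 14 left over.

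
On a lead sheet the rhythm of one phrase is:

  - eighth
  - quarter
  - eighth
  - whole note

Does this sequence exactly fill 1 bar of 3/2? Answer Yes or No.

Yes

One bar of 3/2 = 12 eighth notes.
Express everything in eighth notes: eighth = 1; quarter = 2; eighth = 1; whole note = 8.
Altogether 1 + 2 + 1 + 8 = 12.
12 equals 12, so the answer is Yes.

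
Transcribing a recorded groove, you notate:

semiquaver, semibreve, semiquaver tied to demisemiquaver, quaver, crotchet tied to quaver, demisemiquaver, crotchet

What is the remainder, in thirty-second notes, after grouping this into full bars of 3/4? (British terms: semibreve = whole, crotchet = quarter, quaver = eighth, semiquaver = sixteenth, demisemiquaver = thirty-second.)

14

One bar of 3/4 = 24 thirty-second notes.
Each duration in thirty-second notes: semiquaver = 2; semibreve = 32; semiquaver tied to demisemiquaver (semiquaver + demisemiquaver) = 3; quaver = 4; crotchet tied to quaver (crotchet + quaver) = 12; demisemiquaver = 1; crotchet = 8.
Adding: 2 + 32 + 3 + 4 + 12 + 1 + 8 = 62.
62 ÷ 24 = 2 complete bars with 14 thirty-second notes remaining.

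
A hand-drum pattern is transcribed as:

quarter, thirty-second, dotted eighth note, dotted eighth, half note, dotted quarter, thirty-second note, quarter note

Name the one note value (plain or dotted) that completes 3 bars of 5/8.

3 bars of 5/8 = 60 thirty-second notes.
Each duration in thirty-second notes: quarter = 8; thirty-second = 1; dotted eighth note = 6; dotted eighth = 6; half note = 16; dotted quarter = 12; thirty-second note = 1; quarter note = 8.
Total: 8 + 1 + 6 + 6 + 16 + 12 + 1 + 8 = 58.
Remaining: 60 − 58 = 2 thirty-second notes, which is a sixteenth note.

sixteenth note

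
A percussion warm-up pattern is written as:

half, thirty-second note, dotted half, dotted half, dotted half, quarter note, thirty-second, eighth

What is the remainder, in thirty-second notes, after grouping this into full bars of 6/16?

One bar of 6/16 = 12 thirty-second notes.
Express everything in thirty-second notes: half = 16; thirty-second note = 1; dotted half = 24; dotted half = 24; dotted half = 24; quarter note = 8; thirty-second = 1; eighth = 4.
Sum: 16 + 1 + 24 + 24 + 24 + 8 + 1 + 4 = 102.
102 ÷ 12 = 8 complete bars with 6 thirty-second notes remaining.

6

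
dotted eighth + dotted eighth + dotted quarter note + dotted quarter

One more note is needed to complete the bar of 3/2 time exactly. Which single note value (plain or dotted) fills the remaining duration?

dotted quarter note

The bar of 3/2 = 24 sixteenth notes.
Each duration in sixteenth notes: dotted eighth = 3; dotted eighth = 3; dotted quarter note = 6; dotted quarter = 6.
Sum: 3 + 3 + 6 + 6 = 18.
Remaining: 24 − 18 = 6 sixteenth notes, which is a dotted quarter note.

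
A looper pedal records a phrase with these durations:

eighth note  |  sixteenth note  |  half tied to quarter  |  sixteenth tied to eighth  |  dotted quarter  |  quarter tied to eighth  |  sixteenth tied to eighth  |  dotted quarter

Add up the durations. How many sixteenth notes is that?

39

Working in sixteenth notes: eighth note = 2; sixteenth note = 1; half tied to quarter (half + quarter) = 12; sixteenth tied to eighth (sixteenth + eighth) = 3; dotted quarter = 6; quarter tied to eighth (quarter + eighth) = 6; sixteenth tied to eighth (sixteenth + eighth) = 3; dotted quarter = 6.
Sum: 2 + 1 + 12 + 3 + 6 + 6 + 3 + 6 = 39 sixteenth notes.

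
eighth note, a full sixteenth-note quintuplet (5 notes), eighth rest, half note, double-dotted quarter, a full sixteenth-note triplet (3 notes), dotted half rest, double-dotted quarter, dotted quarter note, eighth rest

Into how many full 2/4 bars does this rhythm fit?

6

One bar of 2/4 = 8 sixteenth notes.
Each duration in sixteenth notes: eighth note = 2; a full sixteenth-note quintuplet (5 notes) (five quintuplet sixteenths span one quarter) = 4; eighth rest = 2; half note = 8; double-dotted quarter = 7; a full sixteenth-note triplet (3 notes) (three triplet sixteenths span one eighth) = 2; dotted half rest = 12; double-dotted quarter = 7; dotted quarter note = 6; eighth rest = 2.
Altogether 2 + 4 + 2 + 8 + 7 + 2 + 12 + 7 + 6 + 2 = 52.
52 ÷ 8 = 6 complete bars with 4 left over.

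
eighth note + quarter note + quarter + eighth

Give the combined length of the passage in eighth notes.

6

Each duration in eighth notes: eighth note = 1; quarter note = 2; quarter = 2; eighth = 1.
Altogether 1 + 2 + 2 + 1 = 6 eighth notes.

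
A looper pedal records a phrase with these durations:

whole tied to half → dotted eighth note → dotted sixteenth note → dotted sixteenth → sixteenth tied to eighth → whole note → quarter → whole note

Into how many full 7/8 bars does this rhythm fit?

One bar of 7/8 = 28 thirty-second notes.
In thirty-second notes: whole tied to half (whole + half) = 48; dotted eighth note = 6; dotted sixteenth note = 3; dotted sixteenth = 3; sixteenth tied to eighth (sixteenth + eighth) = 6; whole note = 32; quarter = 8; whole note = 32.
Altogether 48 + 6 + 3 + 3 + 6 + 32 + 8 + 32 = 138.
138 ÷ 28 = 4 complete bars with 26 left over.

4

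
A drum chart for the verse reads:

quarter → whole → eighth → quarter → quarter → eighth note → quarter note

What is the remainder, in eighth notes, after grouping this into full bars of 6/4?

6

One bar of 6/4 = 12 eighth notes.
In eighth notes: quarter = 2; whole = 8; eighth = 1; quarter = 2; quarter = 2; eighth note = 1; quarter note = 2.
Adding: 2 + 8 + 1 + 2 + 2 + 1 + 2 = 18.
18 ÷ 12 = 1 complete bar with 6 eighth notes remaining.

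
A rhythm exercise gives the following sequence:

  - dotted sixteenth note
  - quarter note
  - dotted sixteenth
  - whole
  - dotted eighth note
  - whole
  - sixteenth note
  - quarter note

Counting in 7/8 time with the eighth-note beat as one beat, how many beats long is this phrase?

One eighth-note beat = 4 thirty-second notes.
Express everything in thirty-second notes: dotted sixteenth note = 3; quarter note = 8; dotted sixteenth = 3; whole = 32; dotted eighth note = 6; whole = 32; sixteenth note = 2; quarter note = 8.
Sum: 3 + 8 + 3 + 32 + 6 + 32 + 2 + 8 = 94.
94 ÷ 4 = 23.5 beats.

23.5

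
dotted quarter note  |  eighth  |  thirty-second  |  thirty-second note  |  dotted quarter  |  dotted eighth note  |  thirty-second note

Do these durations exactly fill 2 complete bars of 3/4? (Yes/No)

No

One bar of 3/4 = 24 thirty-second notes, so 2 bars = 48.
Express everything in thirty-second notes: dotted quarter note = 12; eighth = 4; thirty-second = 1; thirty-second note = 1; dotted quarter = 12; dotted eighth note = 6; thirty-second note = 1.
Total: 12 + 4 + 1 + 1 + 12 + 6 + 1 = 37.
37 falls short of 48, so the answer is No.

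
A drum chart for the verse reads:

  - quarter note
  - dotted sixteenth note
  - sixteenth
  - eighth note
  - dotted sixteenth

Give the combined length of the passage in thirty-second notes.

20

Working in thirty-second notes: quarter note = 8; dotted sixteenth note = 3; sixteenth = 2; eighth note = 4; dotted sixteenth = 3.
Sum: 8 + 3 + 2 + 4 + 3 = 20 thirty-second notes.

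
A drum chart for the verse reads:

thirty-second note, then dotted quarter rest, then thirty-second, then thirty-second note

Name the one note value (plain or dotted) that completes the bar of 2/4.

The bar of 2/4 = 16 thirty-second notes.
Each duration in thirty-second notes: thirty-second note = 1; dotted quarter rest = 12; thirty-second = 1; thirty-second note = 1.
Total: 1 + 12 + 1 + 1 = 15.
Remaining: 16 − 15 = 1 thirty-second note, which is a thirty-second note.

thirty-second note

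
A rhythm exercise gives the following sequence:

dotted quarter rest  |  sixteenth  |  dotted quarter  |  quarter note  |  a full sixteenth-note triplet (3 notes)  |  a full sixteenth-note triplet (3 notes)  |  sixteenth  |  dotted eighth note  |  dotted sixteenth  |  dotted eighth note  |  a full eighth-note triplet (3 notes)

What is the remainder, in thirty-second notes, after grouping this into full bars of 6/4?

19

One bar of 6/4 = 48 thirty-second notes.
Working in thirty-second notes: dotted quarter rest = 12; sixteenth = 2; dotted quarter = 12; quarter note = 8; a full sixteenth-note triplet (3 notes) (three triplet sixteenths span one eighth) = 4; a full sixteenth-note triplet (3 notes) (three triplet sixteenths span one eighth) = 4; sixteenth = 2; dotted eighth note = 6; dotted sixteenth = 3; dotted eighth note = 6; a full eighth-note triplet (3 notes) (three triplet eighths span one quarter) = 8.
Sum: 12 + 2 + 12 + 8 + 4 + 4 + 2 + 6 + 3 + 6 + 8 = 67.
67 ÷ 48 = 1 complete bar with 19 thirty-second notes remaining.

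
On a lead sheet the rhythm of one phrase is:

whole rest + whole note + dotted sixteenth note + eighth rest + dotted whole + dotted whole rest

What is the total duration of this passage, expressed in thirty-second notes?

Express everything in thirty-second notes: whole rest = 32; whole note = 32; dotted sixteenth note = 3; eighth rest = 4; dotted whole = 48; dotted whole rest = 48.
Altogether 32 + 32 + 3 + 4 + 48 + 48 = 167 thirty-second notes.

167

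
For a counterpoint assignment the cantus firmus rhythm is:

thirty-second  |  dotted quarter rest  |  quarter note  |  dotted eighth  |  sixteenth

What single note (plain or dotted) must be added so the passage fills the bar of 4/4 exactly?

dotted sixteenth note

The bar of 4/4 = 32 thirty-second notes.
Working in thirty-second notes: thirty-second = 1; dotted quarter rest = 12; quarter note = 8; dotted eighth = 6; sixteenth = 2.
Altogether 1 + 12 + 8 + 6 + 2 = 29.
Remaining: 32 − 29 = 3 thirty-second notes, which is a dotted sixteenth note.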